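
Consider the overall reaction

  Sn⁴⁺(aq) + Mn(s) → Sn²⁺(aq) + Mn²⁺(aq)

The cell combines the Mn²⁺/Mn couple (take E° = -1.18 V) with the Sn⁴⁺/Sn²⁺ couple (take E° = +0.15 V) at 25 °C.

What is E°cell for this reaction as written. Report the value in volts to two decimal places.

+1.33 V

The Sn⁴⁺/Sn²⁺ couple has the higher reduction potential, so it is the cathode; Mn²⁺/Mn is oxidised at the anode.
E°cell = E°(cathode) − E°(anode) = (+0.15) − (-1.18) = +1.33 V.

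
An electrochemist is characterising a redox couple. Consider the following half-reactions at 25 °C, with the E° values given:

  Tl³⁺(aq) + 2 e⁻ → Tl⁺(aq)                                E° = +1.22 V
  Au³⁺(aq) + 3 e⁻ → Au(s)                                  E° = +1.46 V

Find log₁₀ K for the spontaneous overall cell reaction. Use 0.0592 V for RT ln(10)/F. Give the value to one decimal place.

Cathode: Au³⁺/Au; anode: Tl³⁺/Tl⁺. E°cell = +0.24 V, n = 6.
log K = nE°cell / 0.0592 = (6)(+0.24) / 0.0592 = 24.3.

24.3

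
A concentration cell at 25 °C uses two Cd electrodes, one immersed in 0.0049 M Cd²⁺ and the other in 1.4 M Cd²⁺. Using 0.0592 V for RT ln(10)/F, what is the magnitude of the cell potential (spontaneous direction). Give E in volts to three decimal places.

+0.073 V

For a concentration cell E°cell = 0. The 1.4 M side is the cathode (reduction is favoured where [Cd²⁺] is higher).
With n = 2, E = −(0.0592/2) log([Cd²⁺]ₐₙ/[Cd²⁺]꜀ₐₜ) = −(0.0592/2) log(0.0049/1.4) = −(0.0592/2)(-2.456) = +0.073 V.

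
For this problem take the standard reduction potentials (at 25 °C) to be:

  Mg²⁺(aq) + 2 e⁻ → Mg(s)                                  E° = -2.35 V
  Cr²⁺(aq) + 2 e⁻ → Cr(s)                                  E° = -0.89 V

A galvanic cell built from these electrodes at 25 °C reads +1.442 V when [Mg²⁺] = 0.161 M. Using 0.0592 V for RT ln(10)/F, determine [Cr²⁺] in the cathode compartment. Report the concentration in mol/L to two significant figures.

Cr²⁺/Cr is the cathode, Mg²⁺/Mg the anode: E°cell = +1.46 V, n = 2.
Overall reaction: Cr²⁺(aq) + Mg(s) → Cr(s) + Mg²⁺(aq); Q = [Mg²⁺]^1/[Cr²⁺]^1.
From E = E° − (0.0592/n) log Q: log Q = (E° − E)·n/0.0592 = (+1.46 − (+1.442))·2/0.0592 = 0.6081.
So 1·log[Cr²⁺] = 1·log(0.161) − log Q = -0.7932 − (0.6081) = -1.4013; [Cr²⁺] = 10^(-1.4013) ≈ 0.040 M.

0.040 M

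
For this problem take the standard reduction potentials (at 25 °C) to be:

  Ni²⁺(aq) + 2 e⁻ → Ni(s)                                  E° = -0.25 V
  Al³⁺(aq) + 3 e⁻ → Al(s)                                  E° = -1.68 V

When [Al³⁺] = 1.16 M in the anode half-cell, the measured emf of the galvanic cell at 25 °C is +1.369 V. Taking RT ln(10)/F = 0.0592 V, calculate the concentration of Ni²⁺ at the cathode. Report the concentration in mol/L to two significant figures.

Ni²⁺/Ni is the cathode, Al³⁺/Al the anode: E°cell = +1.43 V, n = 6.
Overall reaction: 3 Ni²⁺(aq) + 2 Al(s) → 3 Ni(s) + 2 Al³⁺(aq); Q = [Al³⁺]^2/[Ni²⁺]^3.
From E = E° − (0.0592/n) log Q: log Q = (E° − E)·n/0.0592 = (+1.43 − (+1.369))·6/0.0592 = 6.1824.
So 3·log[Ni²⁺] = 2·log(1.16) − log Q = 0.1289 − (6.1824) = -6.0535; log[Ni²⁺] = -6.0535 / 3 = -2.0178; [Ni²⁺] = 10^(-2.0178) ≈ 0.0096 M.

0.0096 M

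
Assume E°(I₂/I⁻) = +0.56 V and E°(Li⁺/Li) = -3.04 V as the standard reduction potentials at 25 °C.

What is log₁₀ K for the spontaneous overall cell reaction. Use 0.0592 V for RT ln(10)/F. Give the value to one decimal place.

121.6

Cathode: I₂/I⁻; anode: Li⁺/Li. E°cell = +3.60 V, n = 2.
log K = nE°cell / 0.0592 = (2)(+3.60) / 0.0592 = 121.6.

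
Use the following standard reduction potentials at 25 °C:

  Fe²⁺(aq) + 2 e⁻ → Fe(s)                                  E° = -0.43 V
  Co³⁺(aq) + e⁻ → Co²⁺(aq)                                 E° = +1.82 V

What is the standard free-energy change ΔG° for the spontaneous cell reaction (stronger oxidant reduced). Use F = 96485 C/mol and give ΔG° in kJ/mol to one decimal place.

Co³⁺/Co²⁺ (E° = +1.82 V) is the cathode; Fe²⁺/Fe (E° = -0.43 V) is the anode, so E°cell = +2.25 V.
Balancing electrons gives n = 2 (lcm of 1 and 2).
ΔG° = −nFE° = −(2)(96485)(+2.25) = -434,182 J = -434.2 kJ/mol.

-434.2 kJ/mol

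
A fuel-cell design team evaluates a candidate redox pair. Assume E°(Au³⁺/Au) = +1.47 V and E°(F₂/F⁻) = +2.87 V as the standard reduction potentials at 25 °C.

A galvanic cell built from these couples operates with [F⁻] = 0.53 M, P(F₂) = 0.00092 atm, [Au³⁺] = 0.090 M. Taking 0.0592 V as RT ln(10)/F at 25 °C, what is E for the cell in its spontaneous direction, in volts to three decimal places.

+1.347 V

F₂/F⁻ is the cathode (higher E°), Au³⁺/Au the anode: E°cell = +2.87 − (+1.47) = +1.40 V, n = 6.
Overall: 3 F₂(g) + 2 Au(s) → 6 F⁻(aq) + 2 Au³⁺(aq)
Q = [F⁻]^6·[Au³⁺]^2 / (P(F₂)^3); log Q = 5.363.
E = E° − (0.0592/n) log Q = +1.40 − (0.0592/6)(5.363) = +1.347 V.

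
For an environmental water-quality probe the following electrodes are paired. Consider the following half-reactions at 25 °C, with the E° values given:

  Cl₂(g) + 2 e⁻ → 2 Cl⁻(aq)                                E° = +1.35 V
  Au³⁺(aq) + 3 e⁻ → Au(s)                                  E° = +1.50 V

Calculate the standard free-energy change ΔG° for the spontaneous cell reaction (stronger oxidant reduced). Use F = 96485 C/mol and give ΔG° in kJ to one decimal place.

Au³⁺/Au (E° = +1.50 V) is the cathode; Cl₂/Cl⁻ (E° = +1.35 V) is the anode, so E°cell = +0.15 V.
Balancing electrons gives n = 6 (lcm of 3 and 2).
ΔG° = −nFE° = −(6)(96485)(+0.15) = -86,836 J = -86.8 kJ.

-86.8 kJ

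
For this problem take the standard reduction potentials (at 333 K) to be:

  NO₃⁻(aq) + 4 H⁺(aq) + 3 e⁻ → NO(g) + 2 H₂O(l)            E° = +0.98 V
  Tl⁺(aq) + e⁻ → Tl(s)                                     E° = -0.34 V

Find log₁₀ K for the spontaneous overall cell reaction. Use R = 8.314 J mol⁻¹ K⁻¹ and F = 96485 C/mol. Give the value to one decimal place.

59.9

Cathode: NO₃⁻/NO; anode: Tl⁺/Tl. E°cell = (+0.98) − (-0.34) = +1.32 V, with n = 3.
ΔG° = −nFE° = −RT ln K, so ln K = nFE°/(RT) = (3)(96485)(+1.32) / ((8.314)(333)) = 138.007.
log₁₀ K = 138.007 / ln 10 = 59.9.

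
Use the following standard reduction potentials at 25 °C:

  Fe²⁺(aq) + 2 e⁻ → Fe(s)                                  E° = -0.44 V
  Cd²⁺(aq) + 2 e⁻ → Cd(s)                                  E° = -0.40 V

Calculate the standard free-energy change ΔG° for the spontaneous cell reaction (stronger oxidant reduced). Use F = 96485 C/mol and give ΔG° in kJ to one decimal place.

-7.7 kJ

Cd²⁺/Cd (E° = -0.40 V) is the cathode; Fe²⁺/Fe (E° = -0.44 V) is the anode, so E°cell = +0.04 V.
Balancing electrons gives n = 2 (lcm of 2 and 2).
ΔG° = −nFE° = −(2)(96485)(+0.04) = -7,719 J = -7.7 kJ.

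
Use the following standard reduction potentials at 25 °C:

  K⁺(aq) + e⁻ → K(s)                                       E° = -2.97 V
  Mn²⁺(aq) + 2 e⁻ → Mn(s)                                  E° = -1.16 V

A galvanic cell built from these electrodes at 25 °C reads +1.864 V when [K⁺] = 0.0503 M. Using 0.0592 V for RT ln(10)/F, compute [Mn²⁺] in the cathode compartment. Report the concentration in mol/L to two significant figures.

0.17 M

Mn²⁺/Mn is the cathode, K⁺/K the anode: E°cell = +1.81 V, n = 2.
Overall reaction: Mn²⁺(aq) + 2 K(s) → Mn(s) + 2 K⁺(aq); Q = [K⁺]^2/[Mn²⁺]^1.
From E = E° − (0.0592/n) log Q: log Q = (E° − E)·n/0.0592 = (+1.81 − (+1.864))·2/0.0592 = -1.8243.
So 1·log[Mn²⁺] = 2·log(0.0503) − log Q = -2.5969 − (-1.8243) = -0.7726; [Mn²⁺] = 10^(-0.7726) ≈ 0.17 M.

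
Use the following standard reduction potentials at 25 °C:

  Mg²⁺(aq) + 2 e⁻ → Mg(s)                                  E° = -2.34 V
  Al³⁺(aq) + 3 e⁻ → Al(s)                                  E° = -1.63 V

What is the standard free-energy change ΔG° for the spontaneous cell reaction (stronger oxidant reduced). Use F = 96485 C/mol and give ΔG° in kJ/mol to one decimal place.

Al³⁺/Al (E° = -1.63 V) is the cathode; Mg²⁺/Mg (E° = -2.34 V) is the anode, so E°cell = +0.71 V.
Balancing electrons gives n = 6 (lcm of 3 and 2).
ΔG° = −nFE° = −(6)(96485)(+0.71) = -411,026 J = -411.0 kJ/mol.

-411.0 kJ/mol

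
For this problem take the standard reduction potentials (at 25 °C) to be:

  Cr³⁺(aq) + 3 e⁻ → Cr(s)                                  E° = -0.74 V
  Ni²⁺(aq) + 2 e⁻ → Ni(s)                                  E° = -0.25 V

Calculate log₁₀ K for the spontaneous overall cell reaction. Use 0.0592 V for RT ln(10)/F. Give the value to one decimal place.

49.7

Cathode: Ni²⁺/Ni; anode: Cr³⁺/Cr. E°cell = +0.49 V, n = 6.
log K = nE°cell / 0.0592 = (6)(+0.49) / 0.0592 = 49.7.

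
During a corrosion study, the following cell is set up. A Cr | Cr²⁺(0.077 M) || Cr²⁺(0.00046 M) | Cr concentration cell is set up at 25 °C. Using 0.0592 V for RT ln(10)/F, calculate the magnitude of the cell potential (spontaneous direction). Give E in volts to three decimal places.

+0.066 V

For a concentration cell E°cell = 0. The 0.077 M side is the cathode (reduction is favoured where [Cr²⁺] is higher).
With n = 2, E = −(0.0592/2) log([Cr²⁺]ₐₙ/[Cr²⁺]꜀ₐₜ) = −(0.0592/2) log(0.00046/0.077) = −(0.0592/2)(-2.224) = +0.066 V.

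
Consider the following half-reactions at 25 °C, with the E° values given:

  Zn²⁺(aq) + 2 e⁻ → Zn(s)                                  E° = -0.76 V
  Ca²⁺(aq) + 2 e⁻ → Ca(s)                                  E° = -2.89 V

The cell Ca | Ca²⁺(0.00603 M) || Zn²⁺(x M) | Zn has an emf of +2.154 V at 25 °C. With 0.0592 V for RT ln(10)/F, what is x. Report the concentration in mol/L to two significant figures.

0.039 M

Zn²⁺/Zn is the cathode, Ca²⁺/Ca the anode: E°cell = +2.13 V, n = 2.
Overall reaction: Zn²⁺(aq) + Ca(s) → Zn(s) + Ca²⁺(aq); Q = [Ca²⁺]^1/[Zn²⁺]^1.
From E = E° − (0.0592/n) log Q: log Q = (E° − E)·n/0.0592 = (+2.13 − (+2.154))·2/0.0592 = -0.8108.
So 1·log[Zn²⁺] = 1·log(0.00603) − log Q = -2.2197 − (-0.8108) = -1.4089; [Zn²⁺] = 10^(-1.4089) ≈ 0.039 M.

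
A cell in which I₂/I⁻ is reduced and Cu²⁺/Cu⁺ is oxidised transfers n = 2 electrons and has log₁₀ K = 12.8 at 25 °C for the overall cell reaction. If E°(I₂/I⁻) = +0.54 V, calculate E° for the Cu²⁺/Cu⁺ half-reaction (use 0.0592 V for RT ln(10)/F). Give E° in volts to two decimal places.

+0.16 V

E°cell = (0.0592/n)·log K = (0.0592/2)(12.8) = +0.379 V.
Since I₂/I⁻ is the cathode and Cu²⁺/Cu⁺ the anode, E°cell = E°(I₂/I⁻) − E°(Cu²⁺/Cu⁺).
So E°(Cu²⁺/Cu⁺) = E°(I₂/I⁻) − E°cell = (+0.54) − (+0.379) = +0.16 V.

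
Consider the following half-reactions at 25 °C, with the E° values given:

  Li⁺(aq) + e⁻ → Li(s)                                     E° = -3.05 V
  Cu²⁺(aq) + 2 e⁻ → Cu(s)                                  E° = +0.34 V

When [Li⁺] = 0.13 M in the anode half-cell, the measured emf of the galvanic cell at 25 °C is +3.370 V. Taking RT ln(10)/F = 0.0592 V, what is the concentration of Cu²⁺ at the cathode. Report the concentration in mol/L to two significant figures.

Cu²⁺/Cu is the cathode, Li⁺/Li the anode: E°cell = +3.39 V, n = 2.
Overall reaction: Cu²⁺(aq) + 2 Li(s) → Cu(s) + 2 Li⁺(aq); Q = [Li⁺]^2/[Cu²⁺]^1.
From E = E° − (0.0592/n) log Q: log Q = (E° − E)·n/0.0592 = (+3.39 − (+3.370))·2/0.0592 = 0.6757.
So 1·log[Cu²⁺] = 2·log(0.13) − log Q = -1.7721 − (0.6757) = -2.4478; [Cu²⁺] = 10^(-2.4478) ≈ 0.0036 M.

0.0036 M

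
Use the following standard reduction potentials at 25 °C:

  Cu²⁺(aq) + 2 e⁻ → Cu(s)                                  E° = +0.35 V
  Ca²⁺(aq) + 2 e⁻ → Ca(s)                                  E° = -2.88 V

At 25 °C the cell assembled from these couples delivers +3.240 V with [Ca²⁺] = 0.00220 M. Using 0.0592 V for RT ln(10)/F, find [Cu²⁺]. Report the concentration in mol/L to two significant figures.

Cu²⁺/Cu is the cathode, Ca²⁺/Ca the anode: E°cell = +3.23 V, n = 2.
Overall reaction: Cu²⁺(aq) + Ca(s) → Cu(s) + Ca²⁺(aq); Q = [Ca²⁺]^1/[Cu²⁺]^1.
From E = E° − (0.0592/n) log Q: log Q = (E° − E)·n/0.0592 = (+3.23 − (+3.240))·2/0.0592 = -0.3378.
So 1·log[Cu²⁺] = 1·log(0.0022) − log Q = -2.6576 − (-0.3378) = -2.3198; [Cu²⁺] = 10^(-2.3198) ≈ 0.0048 M.

0.0048 M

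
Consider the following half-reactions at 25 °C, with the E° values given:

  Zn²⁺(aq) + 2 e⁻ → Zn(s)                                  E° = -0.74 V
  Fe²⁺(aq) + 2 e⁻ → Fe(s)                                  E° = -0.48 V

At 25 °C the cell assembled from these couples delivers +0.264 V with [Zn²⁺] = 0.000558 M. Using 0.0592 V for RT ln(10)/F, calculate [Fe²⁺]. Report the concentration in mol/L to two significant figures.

Fe²⁺/Fe is the cathode, Zn²⁺/Zn the anode: E°cell = +0.26 V, n = 2.
Overall reaction: Fe²⁺(aq) + Zn(s) → Fe(s) + Zn²⁺(aq); Q = [Zn²⁺]^1/[Fe²⁺]^1.
From E = E° − (0.0592/n) log Q: log Q = (E° − E)·n/0.0592 = (+0.26 − (+0.264))·2/0.0592 = -0.1351.
So 1·log[Fe²⁺] = 1·log(0.000558) − log Q = -3.2534 − (-0.1351) = -3.1183; [Fe²⁺] = 10^(-3.1183) ≈ 0.00076 M.

0.00076 M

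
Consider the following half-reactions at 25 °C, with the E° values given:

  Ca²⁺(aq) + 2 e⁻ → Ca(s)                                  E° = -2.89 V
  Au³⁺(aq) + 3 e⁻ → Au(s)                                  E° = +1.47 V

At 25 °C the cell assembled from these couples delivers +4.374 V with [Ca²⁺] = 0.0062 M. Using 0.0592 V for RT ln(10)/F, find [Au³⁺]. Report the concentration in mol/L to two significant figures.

Au³⁺/Au is the cathode, Ca²⁺/Ca the anode: E°cell = +4.36 V, n = 6.
Overall reaction: 2 Au³⁺(aq) + 3 Ca(s) → 2 Au(s) + 3 Ca²⁺(aq); Q = [Ca²⁺]^3/[Au³⁺]^2.
From E = E° − (0.0592/n) log Q: log Q = (E° − E)·n/0.0592 = (+4.36 − (+4.374))·6/0.0592 = -1.4189.
So 2·log[Au³⁺] = 3·log(0.0062) − log Q = -6.6228 − (-1.4189) = -5.2039; log[Au³⁺] = -5.2039 / 2 = -2.6019; [Au³⁺] = 10^(-2.6019) ≈ 0.0025 M.

0.0025 M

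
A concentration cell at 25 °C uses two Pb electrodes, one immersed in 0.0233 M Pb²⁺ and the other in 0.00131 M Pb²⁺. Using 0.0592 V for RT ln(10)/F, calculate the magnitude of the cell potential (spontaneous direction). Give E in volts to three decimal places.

+0.037 V

For a concentration cell E°cell = 0. The 0.0233 M side is the cathode (reduction is favoured where [Pb²⁺] is higher).
With n = 2, E = −(0.0592/2) log([Pb²⁺]ₐₙ/[Pb²⁺]꜀ₐₜ) = −(0.0592/2) log(0.00131/0.0233) = −(0.0592/2)(-1.250) = +0.037 V.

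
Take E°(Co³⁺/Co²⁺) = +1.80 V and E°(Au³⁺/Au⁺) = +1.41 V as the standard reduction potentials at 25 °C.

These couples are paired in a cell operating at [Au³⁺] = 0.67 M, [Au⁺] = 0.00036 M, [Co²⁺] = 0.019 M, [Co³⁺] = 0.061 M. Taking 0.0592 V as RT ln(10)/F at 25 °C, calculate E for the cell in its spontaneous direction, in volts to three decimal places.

Co³⁺/Co²⁺ is the cathode (higher E°), Au³⁺/Au⁺ the anode: E°cell = +1.80 − (+1.41) = +0.39 V, n = 2.
Overall: 2 Co³⁺(aq) + Au⁺(aq) → 2 Co²⁺(aq) + Au³⁺(aq)
Q = [Co²⁺]^2·[Au³⁺] / ([Co³⁺]^2·[Au⁺]); log Q = 2.257.
E = E° − (0.0592/n) log Q = +0.39 − (0.0592/2)(2.257) = +0.323 V.

+0.323 V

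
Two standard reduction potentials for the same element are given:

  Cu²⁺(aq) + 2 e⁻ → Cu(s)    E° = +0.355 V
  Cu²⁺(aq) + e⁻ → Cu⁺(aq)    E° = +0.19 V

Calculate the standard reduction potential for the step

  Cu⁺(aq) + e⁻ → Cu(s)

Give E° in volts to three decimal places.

Sequential free energies add, so n₃E°₃ = n₁E°₁ + n₂E°₂.
With n₃ = 2, and the known step contributing 1×(+0.19) V, the unknown satisfies 1·E° = 2×(+0.355) − 1×(+0.19) = +0.520.
E° = +0.520 / 1 = +0.520 V.

+0.520 V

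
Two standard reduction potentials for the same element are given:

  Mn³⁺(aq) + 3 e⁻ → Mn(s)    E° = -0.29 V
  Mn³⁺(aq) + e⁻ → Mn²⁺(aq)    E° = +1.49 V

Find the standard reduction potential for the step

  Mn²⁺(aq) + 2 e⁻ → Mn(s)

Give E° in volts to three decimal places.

-1.180 V

Sequential free energies add, so n₃E°₃ = n₁E°₁ + n₂E°₂.
With n₃ = 3, and the known step contributing 1×(+1.49) V, the unknown satisfies 2·E° = 3×(-0.29) − 1×(+1.49) = -2.360.
E° = -2.360 / 2 = -1.180 V.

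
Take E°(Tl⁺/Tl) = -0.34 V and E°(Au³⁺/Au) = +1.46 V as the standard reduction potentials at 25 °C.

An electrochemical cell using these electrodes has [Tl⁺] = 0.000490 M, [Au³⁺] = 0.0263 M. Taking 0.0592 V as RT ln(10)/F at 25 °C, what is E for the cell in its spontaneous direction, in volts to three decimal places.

+1.965 V

Au³⁺/Au is the cathode (higher E°), Tl⁺/Tl the anode: E°cell = +1.46 − (-0.34) = +1.80 V, n = 3.
Overall: Au³⁺(aq) + 3 Tl(s) → Au(s) + 3 Tl⁺(aq)
Q = [Tl⁺]^3 / ([Au³⁺]); log Q = -8.349.
E = E° − (0.0592/n) log Q = +1.80 − (0.0592/3)(-8.349) = +1.965 V.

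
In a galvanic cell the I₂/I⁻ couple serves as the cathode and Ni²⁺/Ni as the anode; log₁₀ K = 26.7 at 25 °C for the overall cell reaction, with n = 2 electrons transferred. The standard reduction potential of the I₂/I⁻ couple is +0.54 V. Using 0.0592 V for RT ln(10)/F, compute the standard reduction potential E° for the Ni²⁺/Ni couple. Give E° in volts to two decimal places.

E°cell = (0.0592/n)·log K = (0.0592/2)(26.7) = +0.790 V.
Since I₂/I⁻ is the cathode and Ni²⁺/Ni the anode, E°cell = E°(I₂/I⁻) − E°(Ni²⁺/Ni).
So E°(Ni²⁺/Ni) = E°(I₂/I⁻) − E°cell = (+0.54) − (+0.790) = -0.25 V.

-0.25 V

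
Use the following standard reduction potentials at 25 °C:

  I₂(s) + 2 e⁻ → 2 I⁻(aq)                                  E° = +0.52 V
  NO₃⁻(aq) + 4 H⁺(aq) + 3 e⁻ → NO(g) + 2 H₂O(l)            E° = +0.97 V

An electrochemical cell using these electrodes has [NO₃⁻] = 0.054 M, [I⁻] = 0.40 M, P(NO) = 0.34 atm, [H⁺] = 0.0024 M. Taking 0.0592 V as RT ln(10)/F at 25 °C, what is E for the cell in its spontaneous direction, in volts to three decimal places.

NO₃⁻/NO is the cathode (higher E°), I₂/I⁻ the anode: E°cell = +0.97 − (+0.52) = +0.45 V, n = 6.
Overall: 2 NO₃⁻(aq) + 8 H⁺(aq) + 6 I⁻(aq) → 2 NO(g) + 4 H₂O(l) + 3 I₂(s)
Q = P(NO)^2 / ([NO₃⁻]^2·[H⁺]^8·[I⁻]^6); log Q = 24.944.
E = E° − (0.0592/n) log Q = +0.45 − (0.0592/6)(24.944) = +0.204 V.

+0.204 V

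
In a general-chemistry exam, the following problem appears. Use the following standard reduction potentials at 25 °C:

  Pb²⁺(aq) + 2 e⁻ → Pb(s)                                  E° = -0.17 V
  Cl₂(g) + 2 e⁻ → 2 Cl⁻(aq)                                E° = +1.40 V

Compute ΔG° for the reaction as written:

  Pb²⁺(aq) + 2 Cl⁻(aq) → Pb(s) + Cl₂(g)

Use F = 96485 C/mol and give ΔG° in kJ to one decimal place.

As written, Pb²⁺/Pb is reduced (cathode) and Cl₂/Cl⁻ is oxidised (anode), so E°cell = (-0.17) − (+1.40) = -1.57 V.
Balancing electrons gives n = 2.
ΔG° = −nFE° = −(2)(96485)(-1.57) = 302,963 J = +303.0 kJ.

+303.0 kJ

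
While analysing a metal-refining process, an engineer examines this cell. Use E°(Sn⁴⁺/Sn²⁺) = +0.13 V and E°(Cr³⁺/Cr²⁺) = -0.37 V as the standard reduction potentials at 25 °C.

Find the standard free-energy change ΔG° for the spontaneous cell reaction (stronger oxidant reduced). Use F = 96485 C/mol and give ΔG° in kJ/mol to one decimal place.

-96.5 kJ/mol

Sn⁴⁺/Sn²⁺ (E° = +0.13 V) is the cathode; Cr³⁺/Cr²⁺ (E° = -0.37 V) is the anode, so E°cell = +0.50 V.
Balancing electrons gives n = 2 (lcm of 2 and 1).
ΔG° = −nFE° = −(2)(96485)(+0.50) = -96,485 J = -96.5 kJ/mol.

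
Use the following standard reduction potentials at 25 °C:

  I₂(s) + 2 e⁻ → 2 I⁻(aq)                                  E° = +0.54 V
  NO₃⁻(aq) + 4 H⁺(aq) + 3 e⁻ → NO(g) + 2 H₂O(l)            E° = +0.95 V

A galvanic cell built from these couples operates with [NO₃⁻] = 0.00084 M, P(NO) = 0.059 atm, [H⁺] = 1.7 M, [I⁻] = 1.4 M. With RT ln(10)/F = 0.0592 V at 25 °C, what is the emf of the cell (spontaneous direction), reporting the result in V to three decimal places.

+0.400 V

NO₃⁻/NO is the cathode (higher E°), I₂/I⁻ the anode: E°cell = +0.95 − (+0.54) = +0.41 V, n = 6.
Overall: 2 NO₃⁻(aq) + 8 H⁺(aq) + 6 I⁻(aq) → 2 NO(g) + 4 H₂O(l) + 3 I₂(s)
Q = P(NO)^2 / ([NO₃⁻]^2·[H⁺]^8·[I⁻]^6); log Q = 0.973.
E = E° − (0.0592/n) log Q = +0.41 − (0.0592/6)(0.973) = +0.400 V.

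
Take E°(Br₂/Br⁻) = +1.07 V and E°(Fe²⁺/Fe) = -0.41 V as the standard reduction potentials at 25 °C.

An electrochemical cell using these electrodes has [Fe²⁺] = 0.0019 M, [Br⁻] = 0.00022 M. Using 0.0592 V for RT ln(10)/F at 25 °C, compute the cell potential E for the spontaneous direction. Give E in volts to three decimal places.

+1.777 V

Br₂/Br⁻ is the cathode (higher E°), Fe²⁺/Fe the anode: E°cell = +1.07 − (-0.41) = +1.48 V, n = 2.
Overall: Br₂(l) + Fe(s) → 2 Br⁻(aq) + Fe²⁺(aq)
Q = [Br⁻]^2·[Fe²⁺]; log Q = -10.036.
E = E° − (0.0592/n) log Q = +1.48 − (0.0592/2)(-10.036) = +1.777 V.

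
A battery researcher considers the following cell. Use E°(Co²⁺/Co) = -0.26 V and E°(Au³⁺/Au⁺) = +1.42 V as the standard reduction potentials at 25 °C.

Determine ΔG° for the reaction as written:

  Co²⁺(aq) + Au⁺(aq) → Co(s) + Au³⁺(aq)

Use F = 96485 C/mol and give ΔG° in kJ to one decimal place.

As written, Co²⁺/Co is reduced (cathode) and Au³⁺/Au⁺ is oxidised (anode), so E°cell = (-0.26) − (+1.42) = -1.68 V.
Balancing electrons gives n = 2.
ΔG° = −nFE° = −(2)(96485)(-1.68) = 324,190 J = +324.2 kJ.

+324.2 kJ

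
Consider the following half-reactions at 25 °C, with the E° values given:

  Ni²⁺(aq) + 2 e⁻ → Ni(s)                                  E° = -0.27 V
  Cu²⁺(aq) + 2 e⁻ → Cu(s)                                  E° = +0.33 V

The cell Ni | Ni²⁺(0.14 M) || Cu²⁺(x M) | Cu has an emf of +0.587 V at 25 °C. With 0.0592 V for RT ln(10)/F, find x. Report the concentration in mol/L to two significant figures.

0.051 M

Cu²⁺/Cu is the cathode, Ni²⁺/Ni the anode: E°cell = +0.60 V, n = 2.
Overall reaction: Cu²⁺(aq) + Ni(s) → Cu(s) + Ni²⁺(aq); Q = [Ni²⁺]^1/[Cu²⁺]^1.
From E = E° − (0.0592/n) log Q: log Q = (E° − E)·n/0.0592 = (+0.60 − (+0.587))·2/0.0592 = 0.4392.
So 1·log[Cu²⁺] = 1·log(0.14) − log Q = -0.8539 − (0.4392) = -1.2931; [Cu²⁺] = 10^(-1.2931) ≈ 0.051 M.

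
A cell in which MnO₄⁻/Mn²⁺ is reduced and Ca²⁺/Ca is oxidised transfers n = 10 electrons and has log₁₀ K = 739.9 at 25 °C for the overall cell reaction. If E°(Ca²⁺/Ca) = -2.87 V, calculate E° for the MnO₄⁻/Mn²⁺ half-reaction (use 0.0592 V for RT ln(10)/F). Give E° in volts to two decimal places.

+1.51 V

E°cell = (0.0592/n)·log K = (0.0592/10)(739.9) = +4.380 V.
Since MnO₄⁻/Mn²⁺ is the cathode and Ca²⁺/Ca the anode, E°cell = E°(MnO₄⁻/Mn²⁺) − E°(Ca²⁺/Ca).
So E°(MnO₄⁻/Mn²⁺) = E°cell + E°(Ca²⁺/Ca) = +4.380 + (-2.87) = +1.51 V.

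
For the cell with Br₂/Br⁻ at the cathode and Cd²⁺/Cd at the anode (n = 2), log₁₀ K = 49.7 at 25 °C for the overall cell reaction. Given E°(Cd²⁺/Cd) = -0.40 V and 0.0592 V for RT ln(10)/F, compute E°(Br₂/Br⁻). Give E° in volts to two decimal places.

+1.07 V

E°cell = (0.0592/n)·log K = (0.0592/2)(49.7) = +1.471 V.
Since Br₂/Br⁻ is the cathode and Cd²⁺/Cd the anode, E°cell = E°(Br₂/Br⁻) − E°(Cd²⁺/Cd).
So E°(Br₂/Br⁻) = E°cell + E°(Cd²⁺/Cd) = +1.471 + (-0.40) = +1.07 V.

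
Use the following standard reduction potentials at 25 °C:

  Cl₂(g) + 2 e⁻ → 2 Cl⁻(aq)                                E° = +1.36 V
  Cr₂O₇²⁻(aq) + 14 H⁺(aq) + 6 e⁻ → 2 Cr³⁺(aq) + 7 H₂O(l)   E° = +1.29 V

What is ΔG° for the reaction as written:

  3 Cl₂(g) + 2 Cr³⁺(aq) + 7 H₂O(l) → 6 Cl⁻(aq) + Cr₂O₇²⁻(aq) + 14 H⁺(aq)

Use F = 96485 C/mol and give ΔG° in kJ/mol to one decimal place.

As written, Cl₂/Cl⁻ is reduced (cathode) and Cr₂O₇²⁻/Cr³⁺ is oxidised (anode), so E°cell = (+1.36) − (+1.29) = +0.07 V.
Balancing electrons gives n = 6.
ΔG° = −nFE° = −(6)(96485)(+0.07) = -40,524 J = -40.5 kJ/mol.

-40.5 kJ/mol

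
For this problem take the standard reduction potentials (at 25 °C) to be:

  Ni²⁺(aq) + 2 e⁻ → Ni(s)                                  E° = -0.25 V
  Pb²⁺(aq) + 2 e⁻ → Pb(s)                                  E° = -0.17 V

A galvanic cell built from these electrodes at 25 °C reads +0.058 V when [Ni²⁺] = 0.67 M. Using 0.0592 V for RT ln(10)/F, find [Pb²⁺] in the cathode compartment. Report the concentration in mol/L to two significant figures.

Pb²⁺/Pb is the cathode, Ni²⁺/Ni the anode: E°cell = +0.08 V, n = 2.
Overall reaction: Pb²⁺(aq) + Ni(s) → Pb(s) + Ni²⁺(aq); Q = [Ni²⁺]^1/[Pb²⁺]^1.
From E = E° − (0.0592/n) log Q: log Q = (E° − E)·n/0.0592 = (+0.08 − (+0.058))·2/0.0592 = 0.7432.
So 1·log[Pb²⁺] = 1·log(0.67) − log Q = -0.1739 − (0.7432) = -0.9171; [Pb²⁺] = 10^(-0.9171) ≈ 0.12 M.

0.12 M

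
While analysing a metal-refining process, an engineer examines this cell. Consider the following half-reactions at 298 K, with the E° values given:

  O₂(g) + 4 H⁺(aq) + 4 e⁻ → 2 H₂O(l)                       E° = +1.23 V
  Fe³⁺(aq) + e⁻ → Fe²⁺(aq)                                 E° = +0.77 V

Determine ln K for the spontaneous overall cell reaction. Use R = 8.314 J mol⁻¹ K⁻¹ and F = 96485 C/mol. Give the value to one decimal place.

Cathode: O₂/H₂O; anode: Fe³⁺/Fe²⁺. E°cell = (+1.23) − (+0.77) = +0.46 V, with n = 4.
ΔG° = −nFE° = −RT ln K, so ln K = nFE°/(RT) = (4)(96485)(+0.46) / ((8.314)(298)) = 71.656.

71.7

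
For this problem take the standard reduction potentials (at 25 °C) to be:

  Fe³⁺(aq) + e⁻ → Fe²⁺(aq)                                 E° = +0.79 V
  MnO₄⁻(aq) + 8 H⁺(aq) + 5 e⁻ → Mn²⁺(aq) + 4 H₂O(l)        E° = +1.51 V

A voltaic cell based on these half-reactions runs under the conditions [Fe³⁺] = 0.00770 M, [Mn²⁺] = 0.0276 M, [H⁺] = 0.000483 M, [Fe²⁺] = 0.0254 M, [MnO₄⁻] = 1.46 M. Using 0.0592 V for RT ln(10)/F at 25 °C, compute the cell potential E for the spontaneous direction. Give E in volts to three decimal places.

+0.457 V

MnO₄⁻/Mn²⁺ is the cathode (higher E°), Fe³⁺/Fe²⁺ the anode: E°cell = +1.51 − (+0.79) = +0.72 V, n = 5.
Overall: MnO₄⁻(aq) + 8 H⁺(aq) + 5 Fe²⁺(aq) → Mn²⁺(aq) + 4 H₂O(l) + 5 Fe³⁺(aq)
Q = [Mn²⁺]·[Fe³⁺]^5 / ([MnO₄⁻]·[H⁺]^8·[Fe²⁺]^5); log Q = 22.213.
E = E° − (0.0592/n) log Q = +0.72 − (0.0592/5)(22.213) = +0.457 V.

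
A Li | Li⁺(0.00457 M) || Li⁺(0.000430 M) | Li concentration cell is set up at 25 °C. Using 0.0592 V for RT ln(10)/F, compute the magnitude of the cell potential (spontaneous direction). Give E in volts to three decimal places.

For a concentration cell E°cell = 0. The 0.00457 M side is the cathode (reduction is favoured where [Li⁺] is higher).
With n = 1, E = −(0.0592/1) log([Li⁺]ₐₙ/[Li⁺]꜀ₐₜ) = −(0.0592/1) log(0.00043/0.00457) = −(0.0592/1)(-1.026) = +0.061 V.

+0.061 V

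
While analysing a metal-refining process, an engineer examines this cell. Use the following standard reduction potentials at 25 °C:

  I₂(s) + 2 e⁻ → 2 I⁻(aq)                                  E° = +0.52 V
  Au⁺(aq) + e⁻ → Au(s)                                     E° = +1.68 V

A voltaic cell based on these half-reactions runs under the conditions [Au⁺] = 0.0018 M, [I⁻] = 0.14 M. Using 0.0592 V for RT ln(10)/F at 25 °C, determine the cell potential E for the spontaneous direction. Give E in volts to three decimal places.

+0.947 V

Au⁺/Au is the cathode (higher E°), I₂/I⁻ the anode: E°cell = +1.68 − (+0.52) = +1.16 V, n = 2.
Overall: 2 Au⁺(aq) + 2 I⁻(aq) → 2 Au(s) + I₂(s)
Q = 1 / ([Au⁺]^2·[I⁻]^2); log Q = 7.197.
E = E° − (0.0592/n) log Q = +1.16 − (0.0592/2)(7.197) = +0.947 V.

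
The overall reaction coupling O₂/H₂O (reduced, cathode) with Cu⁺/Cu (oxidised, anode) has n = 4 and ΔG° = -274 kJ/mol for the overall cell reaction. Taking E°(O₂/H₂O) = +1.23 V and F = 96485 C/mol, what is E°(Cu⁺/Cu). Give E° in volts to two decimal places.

+0.52 V

E°cell = −ΔG°/(nF) = −(-274×10³)/((4)(96485)) = +0.710 V.
Since O₂/H₂O is the cathode and Cu⁺/Cu the anode, E°cell = E°(O₂/H₂O) − E°(Cu⁺/Cu).
So E°(Cu⁺/Cu) = E°(O₂/H₂O) − E°cell = (+1.23) − (+0.710) = +0.52 V.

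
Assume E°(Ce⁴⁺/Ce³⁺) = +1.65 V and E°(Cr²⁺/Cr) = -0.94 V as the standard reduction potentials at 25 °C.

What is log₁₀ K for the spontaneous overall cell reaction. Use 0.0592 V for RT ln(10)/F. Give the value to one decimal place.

Cathode: Ce⁴⁺/Ce³⁺; anode: Cr²⁺/Cr. E°cell = +2.59 V, n = 2.
log K = nE°cell / 0.0592 = (2)(+2.59) / 0.0592 = 87.5.

87.5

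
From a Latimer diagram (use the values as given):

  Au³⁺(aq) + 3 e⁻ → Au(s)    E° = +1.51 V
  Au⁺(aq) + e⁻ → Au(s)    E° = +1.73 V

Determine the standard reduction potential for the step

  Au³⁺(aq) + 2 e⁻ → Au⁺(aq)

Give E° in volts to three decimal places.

Sequential free energies add, so n₃E°₃ = n₁E°₁ + n₂E°₂.
With n₃ = 3, and the known step contributing 1×(+1.73) V, the unknown satisfies 2·E° = 3×(+1.51) − 1×(+1.73) = +2.800.
E° = +2.800 / 2 = +1.400 V.

+1.400 V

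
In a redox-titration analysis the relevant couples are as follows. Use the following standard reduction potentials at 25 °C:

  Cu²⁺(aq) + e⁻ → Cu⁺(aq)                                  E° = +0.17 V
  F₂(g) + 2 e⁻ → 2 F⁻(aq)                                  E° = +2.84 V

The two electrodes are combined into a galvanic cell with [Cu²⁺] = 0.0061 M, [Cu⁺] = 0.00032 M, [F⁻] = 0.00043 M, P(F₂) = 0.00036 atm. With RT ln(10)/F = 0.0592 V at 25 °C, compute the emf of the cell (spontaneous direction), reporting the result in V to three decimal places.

+2.692 V

F₂/F⁻ is the cathode (higher E°), Cu²⁺/Cu⁺ the anode: E°cell = +2.84 − (+0.17) = +2.67 V, n = 2.
Overall: F₂(g) + 2 Cu⁺(aq) → 2 F⁻(aq) + 2 Cu²⁺(aq)
Q = [F⁻]^2·[Cu²⁺]^2 / (P(F₂)·[Cu⁺]^2); log Q = -0.729.
E = E° − (0.0592/n) log Q = +2.67 − (0.0592/2)(-0.729) = +2.692 V.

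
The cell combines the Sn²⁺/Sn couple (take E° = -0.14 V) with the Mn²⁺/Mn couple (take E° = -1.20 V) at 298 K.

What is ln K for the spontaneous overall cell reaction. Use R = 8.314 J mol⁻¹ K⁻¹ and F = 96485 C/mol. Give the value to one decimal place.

Cathode: Sn²⁺/Sn; anode: Mn²⁺/Mn. E°cell = (-0.14) − (-1.20) = +1.06 V, with n = 2.
ΔG° = −nFE° = −RT ln K, so ln K = nFE°/(RT) = (2)(96485)(+1.06) / ((8.314)(298)) = 82.560.

82.6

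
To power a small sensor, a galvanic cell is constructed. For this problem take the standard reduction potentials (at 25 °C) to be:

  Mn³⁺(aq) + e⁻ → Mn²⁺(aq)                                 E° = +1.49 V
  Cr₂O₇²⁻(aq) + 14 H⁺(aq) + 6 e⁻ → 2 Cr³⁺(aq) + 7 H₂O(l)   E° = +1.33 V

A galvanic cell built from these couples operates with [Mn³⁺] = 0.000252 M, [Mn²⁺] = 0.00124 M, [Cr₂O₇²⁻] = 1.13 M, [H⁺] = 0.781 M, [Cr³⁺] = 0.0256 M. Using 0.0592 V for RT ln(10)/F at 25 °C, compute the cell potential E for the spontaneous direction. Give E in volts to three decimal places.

Mn³⁺/Mn²⁺ is the cathode (higher E°), Cr₂O₇²⁻/Cr³⁺ the anode: E°cell = +1.49 − (+1.33) = +0.16 V, n = 6.
Overall: 6 Mn³⁺(aq) + 2 Cr³⁺(aq) + 7 H₂O(l) → 6 Mn²⁺(aq) + Cr₂O₇²⁻(aq) + 14 H⁺(aq)
Q = [Mn²⁺]^6·[Cr₂O₇²⁻]·[H⁺]^14 / ([Mn³⁺]^6·[Cr³⁺]^2); log Q = 5.886.
E = E° − (0.0592/n) log Q = +0.16 − (0.0592/6)(5.886) = +0.102 V.

+0.102 V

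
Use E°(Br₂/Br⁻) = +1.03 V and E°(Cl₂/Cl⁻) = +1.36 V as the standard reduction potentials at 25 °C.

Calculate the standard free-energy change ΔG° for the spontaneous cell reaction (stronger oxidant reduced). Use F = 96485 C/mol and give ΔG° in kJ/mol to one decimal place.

Cl₂/Cl⁻ (E° = +1.36 V) is the cathode; Br₂/Br⁻ (E° = +1.03 V) is the anode, so E°cell = +0.33 V.
Balancing electrons gives n = 2 (lcm of 2 and 2).
ΔG° = −nFE° = −(2)(96485)(+0.33) = -63,680 J = -63.7 kJ/mol.

-63.7 kJ/mol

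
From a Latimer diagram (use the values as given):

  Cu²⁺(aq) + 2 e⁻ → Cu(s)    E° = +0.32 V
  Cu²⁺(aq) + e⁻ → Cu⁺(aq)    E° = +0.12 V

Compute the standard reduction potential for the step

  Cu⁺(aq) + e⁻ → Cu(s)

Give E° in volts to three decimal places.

+0.520 V

Sequential free energies add, so n₃E°₃ = n₁E°₁ + n₂E°₂.
With n₃ = 2, and the known step contributing 1×(+0.12) V, the unknown satisfies 1·E° = 2×(+0.32) − 1×(+0.12) = +0.520.
E° = +0.520 / 1 = +0.520 V.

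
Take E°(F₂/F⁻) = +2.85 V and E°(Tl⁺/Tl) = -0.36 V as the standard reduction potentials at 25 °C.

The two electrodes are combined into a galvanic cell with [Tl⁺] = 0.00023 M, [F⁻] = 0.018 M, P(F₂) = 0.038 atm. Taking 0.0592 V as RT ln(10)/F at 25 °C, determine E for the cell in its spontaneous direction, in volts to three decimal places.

+3.487 V

F₂/F⁻ is the cathode (higher E°), Tl⁺/Tl the anode: E°cell = +2.85 − (-0.36) = +3.21 V, n = 2.
Overall: F₂(g) + 2 Tl(s) → 2 F⁻(aq) + 2 Tl⁺(aq)
Q = [F⁻]^2·[Tl⁺]^2 / (P(F₂)); log Q = -9.346.
E = E° − (0.0592/n) log Q = +3.21 − (0.0592/2)(-9.346) = +3.487 V.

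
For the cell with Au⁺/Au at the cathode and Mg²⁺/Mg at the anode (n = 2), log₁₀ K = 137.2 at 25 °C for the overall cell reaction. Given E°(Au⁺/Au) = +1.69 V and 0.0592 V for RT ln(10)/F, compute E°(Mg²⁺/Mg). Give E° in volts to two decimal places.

-2.37 V

E°cell = (0.0592/n)·log K = (0.0592/2)(137.2) = +4.061 V.
Since Au⁺/Au is the cathode and Mg²⁺/Mg the anode, E°cell = E°(Au⁺/Au) − E°(Mg²⁺/Mg).
So E°(Mg²⁺/Mg) = E°(Au⁺/Au) − E°cell = (+1.69) − (+4.061) = -2.37 V.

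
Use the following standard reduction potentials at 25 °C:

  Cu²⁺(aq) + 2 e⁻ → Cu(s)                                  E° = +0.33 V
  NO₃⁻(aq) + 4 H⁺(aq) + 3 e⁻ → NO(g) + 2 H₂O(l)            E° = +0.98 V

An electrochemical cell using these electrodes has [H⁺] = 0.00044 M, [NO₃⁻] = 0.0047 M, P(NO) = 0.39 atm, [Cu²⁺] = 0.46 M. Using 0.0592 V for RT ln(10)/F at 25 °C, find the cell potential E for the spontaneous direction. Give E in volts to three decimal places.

+0.357 V

NO₃⁻/NO is the cathode (higher E°), Cu²⁺/Cu the anode: E°cell = +0.98 − (+0.33) = +0.65 V, n = 6.
Overall: 2 NO₃⁻(aq) + 8 H⁺(aq) + 3 Cu(s) → 2 NO(g) + 4 H₂O(l) + 3 Cu²⁺(aq)
Q = P(NO)^2·[Cu²⁺]^3 / ([NO₃⁻]^2·[H⁺]^8); log Q = 29.679.
E = E° − (0.0592/n) log Q = +0.65 − (0.0592/6)(29.679) = +0.357 V.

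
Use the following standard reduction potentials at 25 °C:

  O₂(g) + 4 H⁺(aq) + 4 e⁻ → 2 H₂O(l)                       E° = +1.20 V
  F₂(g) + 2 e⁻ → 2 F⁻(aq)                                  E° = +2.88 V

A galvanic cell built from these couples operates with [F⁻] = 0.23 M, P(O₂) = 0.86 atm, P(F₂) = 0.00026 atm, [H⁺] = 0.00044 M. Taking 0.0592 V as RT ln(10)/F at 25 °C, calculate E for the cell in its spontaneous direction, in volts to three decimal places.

+1.811 V

F₂/F⁻ is the cathode (higher E°), O₂/H₂O the anode: E°cell = +2.88 − (+1.20) = +1.68 V, n = 4.
Overall: 2 F₂(g) + 2 H₂O(l) → 4 F⁻(aq) + O₂(g) + 4 H⁺(aq)
Q = [F⁻]^4·P(O₂)·[H⁺]^4 / (P(F₂)^2); log Q = -8.875.
E = E° − (0.0592/n) log Q = +1.68 − (0.0592/4)(-8.875) = +1.811 V.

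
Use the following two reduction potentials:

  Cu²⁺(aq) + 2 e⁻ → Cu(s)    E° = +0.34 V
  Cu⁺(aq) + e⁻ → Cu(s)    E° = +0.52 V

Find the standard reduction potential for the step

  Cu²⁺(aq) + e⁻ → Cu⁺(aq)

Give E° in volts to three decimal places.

+0.160 V

Sequential free energies add, so n₃E°₃ = n₁E°₁ + n₂E°₂.
With n₃ = 2, and the known step contributing 1×(+0.52) V, the unknown satisfies 1·E° = 2×(+0.34) − 1×(+0.52) = +0.160.
E° = +0.160 / 1 = +0.160 V.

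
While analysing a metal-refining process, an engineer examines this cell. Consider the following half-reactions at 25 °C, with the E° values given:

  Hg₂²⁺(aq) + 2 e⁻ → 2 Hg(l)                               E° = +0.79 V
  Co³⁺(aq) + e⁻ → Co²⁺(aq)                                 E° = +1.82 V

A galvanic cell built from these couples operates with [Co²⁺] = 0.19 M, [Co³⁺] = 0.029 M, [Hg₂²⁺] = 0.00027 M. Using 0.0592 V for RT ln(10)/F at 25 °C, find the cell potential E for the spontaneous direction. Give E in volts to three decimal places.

Co³⁺/Co²⁺ is the cathode (higher E°), Hg₂²⁺/Hg the anode: E°cell = +1.82 − (+0.79) = +1.03 V, n = 2.
Overall: 2 Co³⁺(aq) + 2 Hg(l) → 2 Co²⁺(aq) + Hg₂²⁺(aq)
Q = [Co²⁺]^2·[Hg₂²⁺] / ([Co³⁺]^2); log Q = -1.936.
E = E° − (0.0592/n) log Q = +1.03 − (0.0592/2)(-1.936) = +1.087 V.

+1.087 V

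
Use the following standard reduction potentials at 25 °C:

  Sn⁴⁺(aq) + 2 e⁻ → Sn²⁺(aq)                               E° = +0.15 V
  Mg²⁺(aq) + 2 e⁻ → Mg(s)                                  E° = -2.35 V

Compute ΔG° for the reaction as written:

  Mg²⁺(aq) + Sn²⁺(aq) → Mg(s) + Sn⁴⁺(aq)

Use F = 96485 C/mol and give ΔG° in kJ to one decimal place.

+482.4 kJ

As written, Mg²⁺/Mg is reduced (cathode) and Sn⁴⁺/Sn²⁺ is oxidised (anode), so E°cell = (-2.35) − (+0.15) = -2.50 V.
Balancing electrons gives n = 2.
ΔG° = −nFE° = −(2)(96485)(-2.50) = 482,425 J = +482.4 kJ.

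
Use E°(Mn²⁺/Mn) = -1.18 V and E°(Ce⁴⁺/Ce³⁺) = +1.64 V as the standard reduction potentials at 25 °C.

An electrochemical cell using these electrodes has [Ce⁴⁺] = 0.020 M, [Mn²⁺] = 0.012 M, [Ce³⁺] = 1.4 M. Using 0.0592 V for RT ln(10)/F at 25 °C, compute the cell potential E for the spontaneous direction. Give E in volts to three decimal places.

Ce⁴⁺/Ce³⁺ is the cathode (higher E°), Mn²⁺/Mn the anode: E°cell = +1.64 − (-1.18) = +2.82 V, n = 2.
Overall: 2 Ce⁴⁺(aq) + Mn(s) → 2 Ce³⁺(aq) + Mn²⁺(aq)
Q = [Ce³⁺]^2·[Mn²⁺] / ([Ce⁴⁺]^2); log Q = 1.769.
E = E° − (0.0592/n) log Q = +2.82 − (0.0592/2)(1.769) = +2.768 V.

+2.768 V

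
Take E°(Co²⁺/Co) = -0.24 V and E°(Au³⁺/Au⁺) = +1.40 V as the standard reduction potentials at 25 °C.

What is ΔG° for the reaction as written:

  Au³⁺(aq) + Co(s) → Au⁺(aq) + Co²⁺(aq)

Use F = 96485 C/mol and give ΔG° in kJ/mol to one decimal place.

-316.5 kJ/mol

As written, Au³⁺/Au⁺ is reduced (cathode) and Co²⁺/Co is oxidised (anode), so E°cell = (+1.40) − (-0.24) = +1.64 V.
Balancing electrons gives n = 2.
ΔG° = −nFE° = −(2)(96485)(+1.64) = -316,471 J = -316.5 kJ/mol.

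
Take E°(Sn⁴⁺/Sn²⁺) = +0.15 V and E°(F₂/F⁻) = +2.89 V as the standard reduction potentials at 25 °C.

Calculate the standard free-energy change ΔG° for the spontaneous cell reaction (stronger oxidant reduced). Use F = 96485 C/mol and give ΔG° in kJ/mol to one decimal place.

-528.7 kJ/mol

F₂/F⁻ (E° = +2.89 V) is the cathode; Sn⁴⁺/Sn²⁺ (E° = +0.15 V) is the anode, so E°cell = +2.74 V.
Balancing electrons gives n = 2 (lcm of 2 and 2).
ΔG° = −nFE° = −(2)(96485)(+2.74) = -528,738 J = -528.7 kJ/mol.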